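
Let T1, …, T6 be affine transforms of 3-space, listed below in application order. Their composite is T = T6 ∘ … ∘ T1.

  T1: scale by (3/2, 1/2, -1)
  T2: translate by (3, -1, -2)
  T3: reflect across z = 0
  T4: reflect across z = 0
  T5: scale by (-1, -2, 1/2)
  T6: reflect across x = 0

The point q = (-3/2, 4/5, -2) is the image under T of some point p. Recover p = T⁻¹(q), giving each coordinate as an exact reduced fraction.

T1 = [3/2 0 0 0; 0 1/2 0 0; 0 0 -1 0; 0 0 0 1]
T2·T1 = [3/2 0 0 3; 0 1/2 0 -1; 0 0 -1 -2; 0 0 0 1]
T3·…·T1 = [3/2 0 0 3; 0 1/2 0 -1; 0 0 1 2; 0 0 0 1]
T4·…·T1 = [3/2 0 0 3; 0 1/2 0 -1; 0 0 -1 -2; 0 0 0 1]
T5·…·T1 = [-3/2 0 0 -3; 0 -1 0 2; 0 0 -1/2 -1; 0 0 0 1]
T6·…·T1 = [3/2 0 0 3; 0 -1 0 2; 0 0 -1/2 -1; 0 0 0 1]
det M = 3/4; M⁻¹ = [2/3 0 0 -2; 0 -1 0 2; 0 0 -2 -2; 0 0 0 1]
M⁻¹ · (-3/2, 4/5, -2)ᵀ = (-3, 6/5, 2)ᵀ

p = (-3, 6/5, 2)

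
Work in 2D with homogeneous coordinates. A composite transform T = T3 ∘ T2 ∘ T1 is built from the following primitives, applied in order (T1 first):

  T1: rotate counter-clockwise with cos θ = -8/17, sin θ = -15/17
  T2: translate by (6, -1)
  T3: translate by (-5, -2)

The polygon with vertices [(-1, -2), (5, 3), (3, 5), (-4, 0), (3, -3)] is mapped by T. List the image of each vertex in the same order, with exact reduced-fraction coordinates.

image vertices: (-5/17, -20/17), (22/17, -150/17), (4, -8), (49/17, 9/17), (-52/17, -72/17)

T1 rotate counter-clockwise with cos θ = -8/17, sin θ = -15/17: (-1, -2) → (-22/17, 31/17); (5, 3) → (5/17, -99/17); (3, 5) → (3, -5); (-4, 0) → (32/17, 60/17); (3, -3) → (-69/17, -21/17)
T2 translate by (6, -1): (-22/17, 31/17) → (80/17, 14/17); (5/17, -99/17) → (107/17, -116/17); (3, -5) → (9, -6); (32/17, 60/17) → (134/17, 43/17); (-69/17, -21/17) → (33/17, -38/17)
T3 translate by (-5, -2): (80/17, 14/17) → (-5/17, -20/17); (107/17, -116/17) → (22/17, -150/17); (9, -6) → (4, -8); (134/17, 43/17) → (49/17, 9/17); (33/17, -38/17) → (-52/17, -72/17)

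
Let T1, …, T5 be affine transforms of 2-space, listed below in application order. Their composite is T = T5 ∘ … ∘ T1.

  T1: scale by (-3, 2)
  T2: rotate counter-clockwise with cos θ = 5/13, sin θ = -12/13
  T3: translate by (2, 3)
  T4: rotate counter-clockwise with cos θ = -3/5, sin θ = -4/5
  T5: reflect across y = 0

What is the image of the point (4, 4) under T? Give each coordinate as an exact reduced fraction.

T(p) = (706/65, 917/65)

T1 scale by (-3, 2): (4, 4) → (-12, 8)
T2 rotate counter-clockwise with cos θ = 5/13, sin θ = -12/13: (-12, 8) → (36/13, 184/13)
T3 translate by (2, 3): (36/13, 184/13) → (62/13, 223/13)
T4 rotate counter-clockwise with cos θ = -3/5, sin θ = -4/5: (62/13, 223/13) → (706/65, -917/65)
T5 reflect across y = 0: (706/65, -917/65) → (706/65, 917/65)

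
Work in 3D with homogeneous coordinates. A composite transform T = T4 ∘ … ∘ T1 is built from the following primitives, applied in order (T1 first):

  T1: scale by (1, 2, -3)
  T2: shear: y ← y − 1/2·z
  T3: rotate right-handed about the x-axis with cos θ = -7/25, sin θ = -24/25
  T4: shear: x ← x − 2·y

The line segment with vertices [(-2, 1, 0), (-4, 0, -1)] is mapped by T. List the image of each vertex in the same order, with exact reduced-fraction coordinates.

T1 scale by (1, 2, -3): (-2, 1, 0) → (-2, 2, 0); (-4, 0, -1) → (-4, 0, 3)
T2 shear: y ← y − 1/2·z: (-2, 2, 0) → (-2, 2, 0); (-4, 0, 3) → (-4, -3/2, 3)
T3 rotate right-handed about the x-axis with cos θ = -7/25, sin θ = -24/25: (-2, 2, 0) → (-2, -14/25, -48/25); (-4, -3/2, 3) → (-4, 33/10, 3/5)
T4 shear: x ← x − 2·y: (-2, -14/25, -48/25) → (-22/25, -14/25, -48/25); (-4, 33/10, 3/5) → (-53/5, 33/10, 3/5)

image vertices: (-22/25, -14/25, -48/25), (-53/5, 33/10, 3/5)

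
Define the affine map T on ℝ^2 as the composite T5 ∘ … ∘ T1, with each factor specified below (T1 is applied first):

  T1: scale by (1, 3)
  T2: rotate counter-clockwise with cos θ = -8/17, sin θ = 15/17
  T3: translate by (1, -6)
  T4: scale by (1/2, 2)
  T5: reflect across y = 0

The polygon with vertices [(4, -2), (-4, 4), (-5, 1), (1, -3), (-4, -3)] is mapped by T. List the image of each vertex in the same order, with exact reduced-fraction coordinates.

image vertices: (75/34, -12/17), (-131/34, 516/17), (6/17, 402/17), (72/17, 30/17), (92/17, 180/17)

T1 scale by (1, 3): (4, -2) → (4, -6); (-4, 4) → (-4, 12); (-5, 1) → (-5, 3); (1, -3) → (1, -9); (-4, -3) → (-4, -9)
T2 rotate counter-clockwise with cos θ = -8/17, sin θ = 15/17: (4, -6) → (58/17, 108/17); (-4, 12) → (-148/17, -156/17); (-5, 3) → (-5/17, -99/17); (1, -9) → (127/17, 87/17); (-4, -9) → (167/17, 12/17)
T3 translate by (1, -6): (58/17, 108/17) → (75/17, 6/17); (-148/17, -156/17) → (-131/17, -258/17); (-5/17, -99/17) → (12/17, -201/17); (127/17, 87/17) → (144/17, -15/17); (167/17, 12/17) → (184/17, -90/17)
T4 scale by (1/2, 2): (75/17, 6/17) → (75/34, 12/17); (-131/17, -258/17) → (-131/34, -516/17); (12/17, -201/17) → (6/17, -402/17); (144/17, -15/17) → (72/17, -30/17); (184/17, -90/17) → (92/17, -180/17)
T5 reflect across y = 0: (75/34, 12/17) → (75/34, -12/17); (-131/34, -516/17) → (-131/34, 516/17); (6/17, -402/17) → (6/17, 402/17); (72/17, -30/17) → (72/17, 30/17); (92/17, -180/17) → (92/17, 180/17)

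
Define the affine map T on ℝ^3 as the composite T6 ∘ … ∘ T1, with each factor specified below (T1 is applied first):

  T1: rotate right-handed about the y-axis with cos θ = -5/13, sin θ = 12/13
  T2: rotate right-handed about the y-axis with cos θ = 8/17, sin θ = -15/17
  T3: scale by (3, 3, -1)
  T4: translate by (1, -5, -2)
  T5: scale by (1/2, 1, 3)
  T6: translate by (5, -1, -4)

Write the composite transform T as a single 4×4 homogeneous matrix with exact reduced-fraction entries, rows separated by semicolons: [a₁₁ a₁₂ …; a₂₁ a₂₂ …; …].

T = [210/221 0 513/442 11/2; 0 3 0 -6; 513/221 0 -420/221 -10; 0 0 0 1]

T1 = [-5/13 0 12/13 0; 0 1 0 0; -12/13 0 -5/13 0; 0 0 0 1]
T2·T1 = [140/221 0 171/221 0; 0 1 0 0; -171/221 0 140/221 0; 0 0 0 1]
T3·…·T1 = [420/221 0 513/221 0; 0 3 0 0; 171/221 0 -140/221 0; 0 0 0 1]
T4·…·T1 = [420/221 0 513/221 1; 0 3 0 -5; 171/221 0 -140/221 -2; 0 0 0 1]
T5·…·T1 = [210/221 0 513/442 1/2; 0 3 0 -5; 513/221 0 -420/221 -6; 0 0 0 1]
T6·…·T1 = [210/221 0 513/442 11/2; 0 3 0 -6; 513/221 0 -420/221 -10; 0 0 0 1]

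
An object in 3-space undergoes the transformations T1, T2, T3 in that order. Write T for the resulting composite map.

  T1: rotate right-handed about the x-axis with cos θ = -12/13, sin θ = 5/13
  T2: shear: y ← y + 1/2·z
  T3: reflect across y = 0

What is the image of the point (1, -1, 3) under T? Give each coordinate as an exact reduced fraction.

T(p) = (1, 47/26, -41/13)

T1 rotate right-handed about the x-axis with cos θ = -12/13, sin θ = 5/13: (1, -1, 3) → (1, -3/13, -41/13)
T2 shear: y ← y + 1/2·z: (1, -3/13, -41/13) → (1, -47/26, -41/13)
T3 reflect across y = 0: (1, -47/26, -41/13) → (1, 47/26, -41/13)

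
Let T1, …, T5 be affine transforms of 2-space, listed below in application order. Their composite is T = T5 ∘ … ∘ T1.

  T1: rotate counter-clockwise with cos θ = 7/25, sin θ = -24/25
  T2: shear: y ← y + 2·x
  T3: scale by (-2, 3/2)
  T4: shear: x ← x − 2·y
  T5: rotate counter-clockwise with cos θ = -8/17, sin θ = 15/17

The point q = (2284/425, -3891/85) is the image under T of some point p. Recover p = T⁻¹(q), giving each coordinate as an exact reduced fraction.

p = (-1/2, 5)

T1 = [7/25 24/25 0; -24/25 7/25 0; 0 0 1]
T2·T1 = [7/25 24/25 0; -2/5 11/5 0; 0 0 1]
T3·…·T1 = [-14/25 -48/25 0; -3/5 33/10 0; 0 0 1]
T4·…·T1 = [16/25 -213/25 0; -3/5 33/10 0; 0 0 1]
T5·…·T1 = [97/425 933/850 0; 72/85 -771/85 0; 0 0 1]
det M = -3; M⁻¹ = [257/85 311/850 0; 24/85 -97/1275 0; 0 0 1]
M⁻¹ · (2284/425, -3891/85)ᵀ = (-1/2, 5)ᵀ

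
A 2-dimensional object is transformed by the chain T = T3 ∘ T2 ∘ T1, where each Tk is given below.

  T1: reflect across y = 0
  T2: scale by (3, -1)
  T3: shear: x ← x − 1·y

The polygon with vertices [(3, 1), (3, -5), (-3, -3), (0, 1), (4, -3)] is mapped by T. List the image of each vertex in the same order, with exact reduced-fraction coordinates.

T1 reflect across y = 0: (3, 1) → (3, -1); (3, -5) → (3, 5); (-3, -3) → (-3, 3); (0, 1) → (0, -1); (4, -3) → (4, 3)
T2 scale by (3, -1): (3, -1) → (9, 1); (3, 5) → (9, -5); (-3, 3) → (-9, -3); (0, -1) → (0, 1); (4, 3) → (12, -3)
T3 shear: x ← x − 1·y: (9, 1) → (8, 1); (9, -5) → (14, -5); (-9, -3) → (-6, -3); (0, 1) → (-1, 1); (12, -3) → (15, -3)

image vertices: (8, 1), (14, -5), (-6, -3), (-1, 1), (15, -3)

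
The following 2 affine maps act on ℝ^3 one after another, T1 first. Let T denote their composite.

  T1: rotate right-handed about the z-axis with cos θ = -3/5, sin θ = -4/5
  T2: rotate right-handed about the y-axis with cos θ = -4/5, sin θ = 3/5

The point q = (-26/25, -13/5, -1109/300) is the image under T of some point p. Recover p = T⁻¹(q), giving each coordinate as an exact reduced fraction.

T1 = [-3/5 4/5 0 0; -4/5 -3/5 0 0; 0 0 1 0; 0 0 0 1]
T2·T1 = [12/25 -16/25 3/5 0; -4/5 -3/5 0 0; 9/25 -12/25 -4/5 0; 0 0 0 1]
det M = 1; M⁻¹ = [12/25 -4/5 9/25 0; -16/25 -3/5 -12/25 0; 3/5 0 -4/5 0; 0 0 0 1]
M⁻¹ · (-26/25, -13/5, -1109/300)ᵀ = (1/4, 4, 7/3)ᵀ

p = (1/4, 4, 7/3)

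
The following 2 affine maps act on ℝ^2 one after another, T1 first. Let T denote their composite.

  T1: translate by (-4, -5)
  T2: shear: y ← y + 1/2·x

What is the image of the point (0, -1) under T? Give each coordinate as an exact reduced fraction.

T(p) = (-4, -8)

T1 translate by (-4, -5): (0, -1) → (-4, -6)
T2 shear: y ← y + 1/2·x: (-4, -6) → (-4, -8)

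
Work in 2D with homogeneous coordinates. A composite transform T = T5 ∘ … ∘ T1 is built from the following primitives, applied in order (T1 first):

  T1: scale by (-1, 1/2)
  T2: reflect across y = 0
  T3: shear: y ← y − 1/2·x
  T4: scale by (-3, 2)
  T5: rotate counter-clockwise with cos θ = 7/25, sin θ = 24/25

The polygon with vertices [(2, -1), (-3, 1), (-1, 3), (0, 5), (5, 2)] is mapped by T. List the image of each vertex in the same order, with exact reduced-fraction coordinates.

T1 scale by (-1, 1/2): (2, -1) → (-2, -1/2); (-3, 1) → (3, 1/2); (-1, 3) → (1, 3/2); (0, 5) → (0, 5/2); (5, 2) → (-5, 1)
T2 reflect across y = 0: (-2, -1/2) → (-2, 1/2); (3, 1/2) → (3, -1/2); (1, 3/2) → (1, -3/2); (0, 5/2) → (0, -5/2); (-5, 1) → (-5, -1)
T3 shear: y ← y − 1/2·x: (-2, 1/2) → (-2, 3/2); (3, -1/2) → (3, -2); (1, -3/2) → (1, -2); (0, -5/2) → (0, -5/2); (-5, -1) → (-5, 3/2)
T4 scale by (-3, 2): (-2, 3/2) → (6, 3); (3, -2) → (-9, -4); (1, -2) → (-3, -4); (0, -5/2) → (0, -5); (-5, 3/2) → (15, 3)
T5 rotate counter-clockwise with cos θ = 7/25, sin θ = 24/25: (6, 3) → (-6/5, 33/5); (-9, -4) → (33/25, -244/25); (-3, -4) → (3, -4); (0, -5) → (24/5, -7/5); (15, 3) → (33/25, 381/25)

image vertices: (-6/5, 33/5), (33/25, -244/25), (3, -4), (24/5, -7/5), (33/25, 381/25)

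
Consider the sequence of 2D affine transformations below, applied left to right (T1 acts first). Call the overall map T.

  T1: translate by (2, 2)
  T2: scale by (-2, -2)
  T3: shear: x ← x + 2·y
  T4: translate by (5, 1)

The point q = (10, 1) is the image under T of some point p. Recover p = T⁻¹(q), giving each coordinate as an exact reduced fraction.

p = (-9/2, -2)

T1 = [1 0 2; 0 1 2; 0 0 1]
T2·T1 = [-2 0 -4; 0 -2 -4; 0 0 1]
T3·…·T1 = [-2 -4 -12; 0 -2 -4; 0 0 1]
T4·…·T1 = [-2 -4 -7; 0 -2 -3; 0 0 1]
det M = 4; M⁻¹ = [-1/2 1 -1/2; 0 -1/2 -3/2; 0 0 1]
M⁻¹ · (10, 1)ᵀ = (-9/2, -2)ᵀ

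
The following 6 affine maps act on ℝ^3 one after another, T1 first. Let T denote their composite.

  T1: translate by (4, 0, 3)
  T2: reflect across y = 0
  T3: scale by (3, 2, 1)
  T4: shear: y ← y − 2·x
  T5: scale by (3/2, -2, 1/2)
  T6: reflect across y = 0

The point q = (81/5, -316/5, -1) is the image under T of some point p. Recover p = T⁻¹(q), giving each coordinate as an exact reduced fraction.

T1 = [1 0 0 4; 0 1 0 0; 0 0 1 3; 0 0 0 1]
T2·T1 = [1 0 0 4; 0 -1 0 0; 0 0 1 3; 0 0 0 1]
T3·…·T1 = [3 0 0 12; 0 -2 0 0; 0 0 1 3; 0 0 0 1]
T4·…·T1 = [3 0 0 12; -6 -2 0 -24; 0 0 1 3; 0 0 0 1]
T5·…·T1 = [9/2 0 0 18; 12 4 0 48; 0 0 1/2 3/2; 0 0 0 1]
T6·…·T1 = [9/2 0 0 18; -12 -4 0 -48; 0 0 1/2 3/2; 0 0 0 1]
det M = -9; M⁻¹ = [2/9 0 0 -4; -2/3 -1/4 0 0; 0 0 2 -3; 0 0 0 1]
M⁻¹ · (81/5, -316/5, -1)ᵀ = (-2/5, 5, -5)ᵀ

p = (-2/5, 5, -5)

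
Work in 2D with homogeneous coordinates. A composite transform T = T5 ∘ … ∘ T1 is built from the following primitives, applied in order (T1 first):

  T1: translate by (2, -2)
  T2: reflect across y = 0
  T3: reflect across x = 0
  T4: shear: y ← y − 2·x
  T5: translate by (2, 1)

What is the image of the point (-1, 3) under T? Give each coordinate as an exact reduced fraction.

T(p) = (1, 2)

T1 translate by (2, -2): (-1, 3) → (1, 1)
T2 reflect across y = 0: (1, 1) → (1, -1)
T3 reflect across x = 0: (1, -1) → (-1, -1)
T4 shear: y ← y − 2·x: (-1, -1) → (-1, 1)
T5 translate by (2, 1): (-1, 1) → (1, 2)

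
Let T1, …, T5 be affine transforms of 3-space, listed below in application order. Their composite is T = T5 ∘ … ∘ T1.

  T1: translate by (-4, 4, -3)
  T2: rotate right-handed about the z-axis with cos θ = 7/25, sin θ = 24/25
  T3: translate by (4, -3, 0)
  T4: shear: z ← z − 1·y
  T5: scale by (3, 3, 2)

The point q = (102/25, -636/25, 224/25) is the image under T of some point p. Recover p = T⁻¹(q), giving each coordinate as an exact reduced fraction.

T1 = [1 0 0 -4; 0 1 0 4; 0 0 1 -3; 0 0 0 1]
T2·T1 = [7/25 -24/25 0 -124/25; 24/25 7/25 0 -68/25; 0 0 1 -3; 0 0 0 1]
T3·…·T1 = [7/25 -24/25 0 -24/25; 24/25 7/25 0 -143/25; 0 0 1 -3; 0 0 0 1]
T4·…·T1 = [7/25 -24/25 0 -24/25; 24/25 7/25 0 -143/25; -24/25 -7/25 1 68/25; 0 0 0 1]
T5·…·T1 = [21/25 -72/25 0 -72/25; 72/25 21/25 0 -429/25; -48/25 -14/25 2 136/25; 0 0 0 1]
det M = 18; M⁻¹ = [7/75 8/25 0 144/25; -8/25 7/75 0 17/25; 0 1/3 1/2 3; 0 0 0 1]
M⁻¹ · (102/25, -636/25, 224/25)ᵀ = (-2, -3, -1)ᵀ

p = (-2, -3, -1)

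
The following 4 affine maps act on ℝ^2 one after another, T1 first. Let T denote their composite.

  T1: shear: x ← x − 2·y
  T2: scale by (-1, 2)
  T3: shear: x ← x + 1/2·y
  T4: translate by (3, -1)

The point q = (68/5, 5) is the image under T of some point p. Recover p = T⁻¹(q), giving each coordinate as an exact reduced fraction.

T1 = [1 -2 0; 0 1 0; 0 0 1]
T2·T1 = [-1 2 0; 0 2 0; 0 0 1]
T3·…·T1 = [-1 3 0; 0 2 0; 0 0 1]
T4·…·T1 = [-1 3 3; 0 2 -1; 0 0 1]
det M = -2; M⁻¹ = [-1 3/2 9/2; 0 1/2 1/2; 0 0 1]
M⁻¹ · (68/5, 5)ᵀ = (-8/5, 3)ᵀ

p = (-8/5, 3)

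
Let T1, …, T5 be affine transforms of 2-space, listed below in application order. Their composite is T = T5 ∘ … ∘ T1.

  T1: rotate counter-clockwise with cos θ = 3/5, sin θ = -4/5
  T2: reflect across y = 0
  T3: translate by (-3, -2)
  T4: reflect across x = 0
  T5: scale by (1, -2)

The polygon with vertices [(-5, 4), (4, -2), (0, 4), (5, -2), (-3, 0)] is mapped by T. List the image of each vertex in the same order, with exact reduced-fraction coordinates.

T1 rotate counter-clockwise with cos θ = 3/5, sin θ = -4/5: (-5, 4) → (1/5, 32/5); (4, -2) → (4/5, -22/5); (0, 4) → (16/5, 12/5); (5, -2) → (7/5, -26/5); (-3, 0) → (-9/5, 12/5)
T2 reflect across y = 0: (1/5, 32/5) → (1/5, -32/5); (4/5, -22/5) → (4/5, 22/5); (16/5, 12/5) → (16/5, -12/5); (7/5, -26/5) → (7/5, 26/5); (-9/5, 12/5) → (-9/5, -12/5)
T3 translate by (-3, -2): (1/5, -32/5) → (-14/5, -42/5); (4/5, 22/5) → (-11/5, 12/5); (16/5, -12/5) → (1/5, -22/5); (7/5, 26/5) → (-8/5, 16/5); (-9/5, -12/5) → (-24/5, -22/5)
T4 reflect across x = 0: (-14/5, -42/5) → (14/5, -42/5); (-11/5, 12/5) → (11/5, 12/5); (1/5, -22/5) → (-1/5, -22/5); (-8/5, 16/5) → (8/5, 16/5); (-24/5, -22/5) → (24/5, -22/5)
T5 scale by (1, -2): (14/5, -42/5) → (14/5, 84/5); (11/5, 12/5) → (11/5, -24/5); (-1/5, -22/5) → (-1/5, 44/5); (8/5, 16/5) → (8/5, -32/5); (24/5, -22/5) → (24/5, 44/5)

image vertices: (14/5, 84/5), (11/5, -24/5), (-1/5, 44/5), (8/5, -32/5), (24/5, 44/5)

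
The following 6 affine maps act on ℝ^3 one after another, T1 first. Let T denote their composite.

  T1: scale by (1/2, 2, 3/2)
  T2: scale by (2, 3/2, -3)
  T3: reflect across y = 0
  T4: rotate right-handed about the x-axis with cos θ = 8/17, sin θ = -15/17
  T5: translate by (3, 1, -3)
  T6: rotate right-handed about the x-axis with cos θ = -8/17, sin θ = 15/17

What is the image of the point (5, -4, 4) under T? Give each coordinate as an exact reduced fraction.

T1 scale by (1/2, 2, 3/2): (5, -4, 4) → (5/2, -8, 6)
T2 scale by (2, 3/2, -3): (5/2, -8, 6) → (5, -12, -18)
T3 reflect across y = 0: (5, -12, -18) → (5, 12, -18)
T4 rotate right-handed about the x-axis with cos θ = 8/17, sin θ = -15/17: (5, 12, -18) → (5, -174/17, -324/17)
T5 translate by (3, 1, -3): (5, -174/17, -324/17) → (8, -157/17, -375/17)
T6 rotate right-handed about the x-axis with cos θ = -8/17, sin θ = 15/17: (8, -157/17, -375/17) → (8, 6881/289, 645/289)

T(p) = (8, 6881/289, 645/289)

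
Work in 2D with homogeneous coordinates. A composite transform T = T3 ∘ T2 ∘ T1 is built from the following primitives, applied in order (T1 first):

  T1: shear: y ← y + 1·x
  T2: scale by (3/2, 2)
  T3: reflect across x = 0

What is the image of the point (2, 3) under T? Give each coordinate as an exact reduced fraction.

T1 shear: y ← y + 1·x: (2, 3) → (2, 5)
T2 scale by (3/2, 2): (2, 5) → (3, 10)
T3 reflect across x = 0: (3, 10) → (-3, 10)

T(p) = (-3, 10)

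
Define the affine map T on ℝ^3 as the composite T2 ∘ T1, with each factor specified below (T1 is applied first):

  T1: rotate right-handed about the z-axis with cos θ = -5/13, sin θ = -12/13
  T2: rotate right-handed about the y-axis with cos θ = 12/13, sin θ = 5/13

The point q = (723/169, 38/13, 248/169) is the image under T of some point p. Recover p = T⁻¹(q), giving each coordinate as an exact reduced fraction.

p = (-4, 2, 3)

T1 = [-5/13 12/13 0 0; -12/13 -5/13 0 0; 0 0 1 0; 0 0 0 1]
T2·T1 = [-60/169 144/169 5/13 0; -12/13 -5/13 0 0; 25/169 -60/169 12/13 0; 0 0 0 1]
det M = 1; M⁻¹ = [-60/169 -12/13 25/169 0; 144/169 -5/13 -60/169 0; 5/13 0 12/13 0; 0 0 0 1]
M⁻¹ · (723/169, 38/13, 248/169)ᵀ = (-4, 2, 3)ᵀ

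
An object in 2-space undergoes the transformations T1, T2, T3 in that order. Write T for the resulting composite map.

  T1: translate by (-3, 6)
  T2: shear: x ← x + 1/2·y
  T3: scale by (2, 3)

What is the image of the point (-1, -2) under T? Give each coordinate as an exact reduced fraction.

T(p) = (-4, 12)

T1 translate by (-3, 6): (-1, -2) → (-4, 4)
T2 shear: x ← x + 1/2·y: (-4, 4) → (-2, 4)
T3 scale by (2, 3): (-2, 4) → (-4, 12)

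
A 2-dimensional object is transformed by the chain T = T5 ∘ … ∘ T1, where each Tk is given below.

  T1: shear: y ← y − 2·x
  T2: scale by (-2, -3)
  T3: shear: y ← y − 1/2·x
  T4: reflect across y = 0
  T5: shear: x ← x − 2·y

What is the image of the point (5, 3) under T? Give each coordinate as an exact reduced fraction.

T(p) = (42, -26)

T1 shear: y ← y − 2·x: (5, 3) → (5, -7)
T2 scale by (-2, -3): (5, -7) → (-10, 21)
T3 shear: y ← y − 1/2·x: (-10, 21) → (-10, 26)
T4 reflect across y = 0: (-10, 26) → (-10, -26)
T5 shear: x ← x − 2·y: (-10, -26) → (42, -26)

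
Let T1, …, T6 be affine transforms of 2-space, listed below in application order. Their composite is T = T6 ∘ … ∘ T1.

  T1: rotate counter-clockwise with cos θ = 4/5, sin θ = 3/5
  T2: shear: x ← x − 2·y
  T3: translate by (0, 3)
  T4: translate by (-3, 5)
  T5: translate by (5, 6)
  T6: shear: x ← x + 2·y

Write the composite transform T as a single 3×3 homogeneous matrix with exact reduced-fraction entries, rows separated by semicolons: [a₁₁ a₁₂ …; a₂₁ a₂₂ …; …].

T1 = [4/5 -3/5 0; 3/5 4/5 0; 0 0 1]
T2·T1 = [-2/5 -11/5 0; 3/5 4/5 0; 0 0 1]
T3·…·T1 = [-2/5 -11/5 0; 3/5 4/5 3; 0 0 1]
T4·…·T1 = [-2/5 -11/5 -3; 3/5 4/5 8; 0 0 1]
T5·…·T1 = [-2/5 -11/5 2; 3/5 4/5 14; 0 0 1]
T6·…·T1 = [4/5 -3/5 30; 3/5 4/5 14; 0 0 1]

T = [4/5 -3/5 30; 3/5 4/5 14; 0 0 1]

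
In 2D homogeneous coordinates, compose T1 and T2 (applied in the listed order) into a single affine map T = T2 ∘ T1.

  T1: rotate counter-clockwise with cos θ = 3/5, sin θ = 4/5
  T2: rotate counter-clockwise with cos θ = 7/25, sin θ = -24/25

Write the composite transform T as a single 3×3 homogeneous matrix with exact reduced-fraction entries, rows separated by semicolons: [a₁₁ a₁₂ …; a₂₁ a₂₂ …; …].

T = [117/125 44/125 0; -44/125 117/125 0; 0 0 1]

T1 = [3/5 -4/5 0; 4/5 3/5 0; 0 0 1]
T2·T1 = [117/125 44/125 0; -44/125 117/125 0; 0 0 1]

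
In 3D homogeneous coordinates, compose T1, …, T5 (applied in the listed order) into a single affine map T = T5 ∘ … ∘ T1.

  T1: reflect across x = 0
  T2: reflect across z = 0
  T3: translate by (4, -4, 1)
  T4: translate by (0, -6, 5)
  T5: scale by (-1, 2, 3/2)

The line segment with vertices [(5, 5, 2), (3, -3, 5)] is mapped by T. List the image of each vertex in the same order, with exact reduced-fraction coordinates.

T1 reflect across x = 0: (5, 5, 2) → (-5, 5, 2); (3, -3, 5) → (-3, -3, 5)
T2 reflect across z = 0: (-5, 5, 2) → (-5, 5, -2); (-3, -3, 5) → (-3, -3, -5)
T3 translate by (4, -4, 1): (-5, 5, -2) → (-1, 1, -1); (-3, -3, -5) → (1, -7, -4)
T4 translate by (0, -6, 5): (-1, 1, -1) → (-1, -5, 4); (1, -7, -4) → (1, -13, 1)
T5 scale by (-1, 2, 3/2): (-1, -5, 4) → (1, -10, 6); (1, -13, 1) → (-1, -26, 3/2)

image vertices: (1, -10, 6), (-1, -26, 3/2)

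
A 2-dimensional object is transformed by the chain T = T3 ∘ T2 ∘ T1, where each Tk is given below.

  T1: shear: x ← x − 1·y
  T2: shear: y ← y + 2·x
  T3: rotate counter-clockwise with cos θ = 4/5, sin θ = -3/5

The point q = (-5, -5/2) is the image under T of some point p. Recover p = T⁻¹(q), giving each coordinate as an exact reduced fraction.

T1 = [1 -1 0; 0 1 0; 0 0 1]
T2·T1 = [1 -1 0; 2 -1 0; 0 0 1]
T3·…·T1 = [2 -7/5 0; 1 -1/5 0; 0 0 1]
det M = 1; M⁻¹ = [-1/5 7/5 0; -1 2 0; 0 0 1]
M⁻¹ · (-5, -5/2)ᵀ = (-5/2, 0)ᵀ

p = (-5/2, 0)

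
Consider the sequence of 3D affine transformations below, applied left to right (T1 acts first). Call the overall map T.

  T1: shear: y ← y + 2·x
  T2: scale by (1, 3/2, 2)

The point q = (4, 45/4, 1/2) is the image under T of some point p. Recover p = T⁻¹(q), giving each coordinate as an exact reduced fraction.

p = (4, -1/2, 1/4)

T1 = [1 0 0 0; 2 1 0 0; 0 0 1 0; 0 0 0 1]
T2·T1 = [1 0 0 0; 3 3/2 0 0; 0 0 2 0; 0 0 0 1]
det M = 3; M⁻¹ = [1 0 0 0; -2 2/3 0 0; 0 0 1/2 0; 0 0 0 1]
M⁻¹ · (4, 45/4, 1/2)ᵀ = (4, -1/2, 1/4)ᵀ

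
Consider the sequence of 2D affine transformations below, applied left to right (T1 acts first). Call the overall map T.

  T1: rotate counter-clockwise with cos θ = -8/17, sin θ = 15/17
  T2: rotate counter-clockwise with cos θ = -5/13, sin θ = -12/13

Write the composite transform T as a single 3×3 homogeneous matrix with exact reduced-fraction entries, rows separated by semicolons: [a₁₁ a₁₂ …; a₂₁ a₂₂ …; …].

T = [220/221 -21/221 0; 21/221 220/221 0; 0 0 1]

T1 = [-8/17 -15/17 0; 15/17 -8/17 0; 0 0 1]
T2·T1 = [220/221 -21/221 0; 21/221 220/221 0; 0 0 1]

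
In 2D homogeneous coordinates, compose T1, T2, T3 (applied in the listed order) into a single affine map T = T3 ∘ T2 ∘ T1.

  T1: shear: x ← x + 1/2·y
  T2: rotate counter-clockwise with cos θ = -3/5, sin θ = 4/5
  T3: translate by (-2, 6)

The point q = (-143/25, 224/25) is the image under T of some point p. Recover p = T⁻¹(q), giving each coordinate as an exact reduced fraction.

p = (4, 6/5)

T1 = [1 1/2 0; 0 1 0; 0 0 1]
T2·T1 = [-3/5 -11/10 0; 4/5 -1/5 0; 0 0 1]
T3·…·T1 = [-3/5 -11/10 -2; 4/5 -1/5 6; 0 0 1]
det M = 1; M⁻¹ = [-1/5 11/10 -7; -4/5 -3/5 2; 0 0 1]
M⁻¹ · (-143/25, 224/25)ᵀ = (4, 6/5)ᵀ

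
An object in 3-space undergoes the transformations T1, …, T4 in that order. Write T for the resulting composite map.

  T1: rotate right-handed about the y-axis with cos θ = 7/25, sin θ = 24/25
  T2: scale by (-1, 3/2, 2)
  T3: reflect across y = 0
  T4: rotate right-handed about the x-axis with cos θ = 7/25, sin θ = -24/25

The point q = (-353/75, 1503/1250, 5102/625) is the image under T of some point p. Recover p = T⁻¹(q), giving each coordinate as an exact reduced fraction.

p = (-1/3, 5, 5)

T1 = [7/25 0 24/25 0; 0 1 0 0; -24/25 0 7/25 0; 0 0 0 1]
T2·T1 = [-7/25 0 -24/25 0; 0 3/2 0 0; -48/25 0 14/25 0; 0 0 0 1]
T3·…·T1 = [-7/25 0 -24/25 0; 0 -3/2 0 0; -48/25 0 14/25 0; 0 0 0 1]
T4·…·T1 = [-7/25 0 -24/25 0; -1152/625 -21/50 336/625 0; -336/625 36/25 98/625 0; 0 0 0 1]
det M = 3; M⁻¹ = [-7/25 -288/625 -84/625 0; 0 -14/75 16/25 0; -24/25 84/625 49/1250 0; 0 0 0 1]
M⁻¹ · (-353/75, 1503/1250, 5102/625)ᵀ = (-1/3, 5, 5)ᵀ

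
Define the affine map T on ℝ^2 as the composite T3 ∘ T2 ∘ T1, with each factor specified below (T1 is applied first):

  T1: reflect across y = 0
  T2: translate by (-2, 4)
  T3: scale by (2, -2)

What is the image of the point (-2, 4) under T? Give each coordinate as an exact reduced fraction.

T(p) = (-8, 0)

T1 reflect across y = 0: (-2, 4) → (-2, -4)
T2 translate by (-2, 4): (-2, -4) → (-4, 0)
T3 scale by (2, -2): (-4, 0) → (-8, 0)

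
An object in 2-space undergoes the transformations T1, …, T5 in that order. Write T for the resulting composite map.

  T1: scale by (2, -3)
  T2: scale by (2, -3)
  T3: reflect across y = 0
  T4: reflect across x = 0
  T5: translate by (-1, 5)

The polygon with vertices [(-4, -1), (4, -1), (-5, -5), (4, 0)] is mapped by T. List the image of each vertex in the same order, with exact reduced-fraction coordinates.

image vertices: (15, 14), (-17, 14), (19, 50), (-17, 5)

T1 scale by (2, -3): (-4, -1) → (-8, 3); (4, -1) → (8, 3); (-5, -5) → (-10, 15); (4, 0) → (8, 0)
T2 scale by (2, -3): (-8, 3) → (-16, -9); (8, 3) → (16, -9); (-10, 15) → (-20, -45); (8, 0) → (16, 0)
T3 reflect across y = 0: (-16, -9) → (-16, 9); (16, -9) → (16, 9); (-20, -45) → (-20, 45); (16, 0) → (16, 0)
T4 reflect across x = 0: (-16, 9) → (16, 9); (16, 9) → (-16, 9); (-20, 45) → (20, 45); (16, 0) → (-16, 0)
T5 translate by (-1, 5): (16, 9) → (15, 14); (-16, 9) → (-17, 14); (20, 45) → (19, 50); (-16, 0) → (-17, 5)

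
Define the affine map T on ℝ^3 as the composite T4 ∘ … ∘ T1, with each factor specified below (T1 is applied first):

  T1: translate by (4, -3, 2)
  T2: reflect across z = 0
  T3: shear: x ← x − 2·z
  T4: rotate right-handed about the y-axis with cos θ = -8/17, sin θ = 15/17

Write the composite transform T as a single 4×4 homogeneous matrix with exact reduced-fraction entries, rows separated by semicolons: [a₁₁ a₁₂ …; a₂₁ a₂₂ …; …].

T1 = [1 0 0 4; 0 1 0 -3; 0 0 1 2; 0 0 0 1]
T2·T1 = [1 0 0 4; 0 1 0 -3; 0 0 -1 -2; 0 0 0 1]
T3·…·T1 = [1 0 2 8; 0 1 0 -3; 0 0 -1 -2; 0 0 0 1]
T4·…·T1 = [-8/17 0 -31/17 -94/17; 0 1 0 -3; -15/17 0 -22/17 -104/17; 0 0 0 1]

T = [-8/17 0 -31/17 -94/17; 0 1 0 -3; -15/17 0 -22/17 -104/17; 0 0 0 1]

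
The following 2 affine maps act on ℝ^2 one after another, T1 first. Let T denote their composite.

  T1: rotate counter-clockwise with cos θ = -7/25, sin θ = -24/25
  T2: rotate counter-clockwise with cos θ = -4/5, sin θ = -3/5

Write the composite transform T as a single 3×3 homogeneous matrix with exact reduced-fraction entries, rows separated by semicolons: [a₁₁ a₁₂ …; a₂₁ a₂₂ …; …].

T1 = [-7/25 24/25 0; -24/25 -7/25 0; 0 0 1]
T2·T1 = [-44/125 -117/125 0; 117/125 -44/125 0; 0 0 1]

T = [-44/125 -117/125 0; 117/125 -44/125 0; 0 0 1]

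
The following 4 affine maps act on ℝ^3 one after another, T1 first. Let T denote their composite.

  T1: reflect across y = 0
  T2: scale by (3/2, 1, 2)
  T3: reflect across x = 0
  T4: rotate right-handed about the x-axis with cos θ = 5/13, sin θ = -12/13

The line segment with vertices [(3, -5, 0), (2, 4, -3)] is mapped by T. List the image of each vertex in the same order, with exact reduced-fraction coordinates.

image vertices: (-9/2, 25/13, -60/13), (-3, -92/13, 18/13)

T1 reflect across y = 0: (3, -5, 0) → (3, 5, 0); (2, 4, -3) → (2, -4, -3)
T2 scale by (3/2, 1, 2): (3, 5, 0) → (9/2, 5, 0); (2, -4, -3) → (3, -4, -6)
T3 reflect across x = 0: (9/2, 5, 0) → (-9/2, 5, 0); (3, -4, -6) → (-3, -4, -6)
T4 rotate right-handed about the x-axis with cos θ = 5/13, sin θ = -12/13: (-9/2, 5, 0) → (-9/2, 25/13, -60/13); (-3, -4, -6) → (-3, -92/13, 18/13)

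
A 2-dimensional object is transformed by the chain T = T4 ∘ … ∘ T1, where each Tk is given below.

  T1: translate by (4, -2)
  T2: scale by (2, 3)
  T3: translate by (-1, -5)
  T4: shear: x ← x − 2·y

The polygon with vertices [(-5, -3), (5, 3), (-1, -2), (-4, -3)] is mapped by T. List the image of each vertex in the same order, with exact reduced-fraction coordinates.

T1 translate by (4, -2): (-5, -3) → (-1, -5); (5, 3) → (9, 1); (-1, -2) → (3, -4); (-4, -3) → (0, -5)
T2 scale by (2, 3): (-1, -5) → (-2, -15); (9, 1) → (18, 3); (3, -4) → (6, -12); (0, -5) → (0, -15)
T3 translate by (-1, -5): (-2, -15) → (-3, -20); (18, 3) → (17, -2); (6, -12) → (5, -17); (0, -15) → (-1, -20)
T4 shear: x ← x − 2·y: (-3, -20) → (37, -20); (17, -2) → (21, -2); (5, -17) → (39, -17); (-1, -20) → (39, -20)

image vertices: (37, -20), (21, -2), (39, -17), (39, -20)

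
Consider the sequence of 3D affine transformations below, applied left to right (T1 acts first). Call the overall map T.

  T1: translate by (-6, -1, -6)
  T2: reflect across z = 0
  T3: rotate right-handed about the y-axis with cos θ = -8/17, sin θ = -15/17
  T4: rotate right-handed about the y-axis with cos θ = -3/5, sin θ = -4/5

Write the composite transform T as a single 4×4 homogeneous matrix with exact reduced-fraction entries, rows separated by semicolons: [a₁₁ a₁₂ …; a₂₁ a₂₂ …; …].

T = [-36/85 0 -77/85 678/85; 0 1 0 -1; -77/85 0 36/85 246/85; 0 0 0 1]

T1 = [1 0 0 -6; 0 1 0 -1; 0 0 1 -6; 0 0 0 1]
T2·T1 = [1 0 0 -6; 0 1 0 -1; 0 0 -1 6; 0 0 0 1]
T3·…·T1 = [-8/17 0 15/17 -42/17; 0 1 0 -1; 15/17 0 8/17 -138/17; 0 0 0 1]
T4·…·T1 = [-36/85 0 -77/85 678/85; 0 1 0 -1; -77/85 0 36/85 246/85; 0 0 0 1]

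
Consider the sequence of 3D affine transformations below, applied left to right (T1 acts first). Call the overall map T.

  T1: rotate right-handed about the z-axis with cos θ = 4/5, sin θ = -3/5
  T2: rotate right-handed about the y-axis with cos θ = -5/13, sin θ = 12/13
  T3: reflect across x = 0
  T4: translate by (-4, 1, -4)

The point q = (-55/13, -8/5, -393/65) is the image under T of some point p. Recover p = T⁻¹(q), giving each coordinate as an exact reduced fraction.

p = (3, -1, 1)

T1 = [4/5 3/5 0 0; -3/5 4/5 0 0; 0 0 1 0; 0 0 0 1]
T2·T1 = [-4/13 -3/13 12/13 0; -3/5 4/5 0 0; -48/65 -36/65 -5/13 0; 0 0 0 1]
T3·…·T1 = [4/13 3/13 -12/13 0; -3/5 4/5 0 0; -48/65 -36/65 -5/13 0; 0 0 0 1]
T4·…·T1 = [4/13 3/13 -12/13 -4; -3/5 4/5 0 1; -48/65 -36/65 -5/13 -4; 0 0 0 1]
det M = -1; M⁻¹ = [4/13 -3/5 -48/65 -73/65; 3/13 4/5 -36/65 -136/65; -12/13 0 -5/13 -68/13; 0 0 0 1]
M⁻¹ · (-55/13, -8/5, -393/65)ᵀ = (3, -1, 1)ᵀ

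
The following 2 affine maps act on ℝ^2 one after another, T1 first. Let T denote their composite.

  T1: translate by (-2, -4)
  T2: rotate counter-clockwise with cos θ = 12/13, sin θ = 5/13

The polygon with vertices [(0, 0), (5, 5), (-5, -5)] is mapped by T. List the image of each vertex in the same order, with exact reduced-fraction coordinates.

image vertices: (-4/13, -58/13), (31/13, 27/13), (-3, -11)

T1 translate by (-2, -4): (0, 0) → (-2, -4); (5, 5) → (3, 1); (-5, -5) → (-7, -9)
T2 rotate counter-clockwise with cos θ = 12/13, sin θ = 5/13: (-2, -4) → (-4/13, -58/13); (3, 1) → (31/13, 27/13); (-7, -9) → (-3, -11)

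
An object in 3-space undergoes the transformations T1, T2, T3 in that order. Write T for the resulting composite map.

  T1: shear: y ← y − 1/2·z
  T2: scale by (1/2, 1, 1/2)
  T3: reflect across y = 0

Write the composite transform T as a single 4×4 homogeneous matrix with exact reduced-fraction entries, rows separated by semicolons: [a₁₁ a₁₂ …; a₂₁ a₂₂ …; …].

T1 = [1 0 0 0; 0 1 -1/2 0; 0 0 1 0; 0 0 0 1]
T2·T1 = [1/2 0 0 0; 0 1 -1/2 0; 0 0 1/2 0; 0 0 0 1]
T3·…·T1 = [1/2 0 0 0; 0 -1 1/2 0; 0 0 1/2 0; 0 0 0 1]

T = [1/2 0 0 0; 0 -1 1/2 0; 0 0 1/2 0; 0 0 0 1]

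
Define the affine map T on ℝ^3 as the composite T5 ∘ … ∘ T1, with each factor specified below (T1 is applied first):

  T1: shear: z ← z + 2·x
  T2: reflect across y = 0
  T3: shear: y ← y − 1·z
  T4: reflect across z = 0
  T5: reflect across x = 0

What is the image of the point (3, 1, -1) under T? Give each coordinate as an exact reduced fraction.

T1 shear: z ← z + 2·x: (3, 1, -1) → (3, 1, 5)
T2 reflect across y = 0: (3, 1, 5) → (3, -1, 5)
T3 shear: y ← y − 1·z: (3, -1, 5) → (3, -6, 5)
T4 reflect across z = 0: (3, -6, 5) → (3, -6, -5)
T5 reflect across x = 0: (3, -6, -5) → (-3, -6, -5)

T(p) = (-3, -6, -5)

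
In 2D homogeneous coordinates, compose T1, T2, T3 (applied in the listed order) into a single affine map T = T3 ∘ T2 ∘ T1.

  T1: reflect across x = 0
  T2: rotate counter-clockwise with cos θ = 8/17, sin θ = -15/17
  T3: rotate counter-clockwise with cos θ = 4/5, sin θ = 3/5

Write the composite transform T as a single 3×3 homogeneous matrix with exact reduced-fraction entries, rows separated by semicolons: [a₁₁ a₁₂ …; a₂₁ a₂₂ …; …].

T1 = [-1 0 0; 0 1 0; 0 0 1]
T2·T1 = [-8/17 15/17 0; 15/17 8/17 0; 0 0 1]
T3·…·T1 = [-77/85 36/85 0; 36/85 77/85 0; 0 0 1]

T = [-77/85 36/85 0; 36/85 77/85 0; 0 0 1]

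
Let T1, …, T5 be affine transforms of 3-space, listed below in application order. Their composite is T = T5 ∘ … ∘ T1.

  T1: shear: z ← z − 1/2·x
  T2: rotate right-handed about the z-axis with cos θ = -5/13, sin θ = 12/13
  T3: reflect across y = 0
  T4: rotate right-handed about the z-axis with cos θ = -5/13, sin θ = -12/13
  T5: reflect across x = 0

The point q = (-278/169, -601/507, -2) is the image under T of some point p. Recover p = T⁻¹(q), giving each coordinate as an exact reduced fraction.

T1 = [1 0 0 0; 0 1 0 0; -1/2 0 1 0; 0 0 0 1]
T2·T1 = [-5/13 -12/13 0 0; 12/13 -5/13 0 0; -1/2 0 1 0; 0 0 0 1]
T3·…·T1 = [-5/13 -12/13 0 0; -12/13 5/13 0 0; -1/2 0 1 0; 0 0 0 1]
T4·…·T1 = [-119/169 120/169 0 0; 120/169 119/169 0 0; -1/2 0 1 0; 0 0 0 1]
T5·…·T1 = [119/169 -120/169 0 0; 120/169 119/169 0 0; -1/2 0 1 0; 0 0 0 1]
det M = 1; M⁻¹ = [119/169 120/169 0 0; -120/169 119/169 0 0; 119/338 60/169 1 0; 0 0 0 1]
M⁻¹ · (-278/169, -601/507, -2)ᵀ = (-2, 1/3, -3)ᵀ

p = (-2, 1/3, -3)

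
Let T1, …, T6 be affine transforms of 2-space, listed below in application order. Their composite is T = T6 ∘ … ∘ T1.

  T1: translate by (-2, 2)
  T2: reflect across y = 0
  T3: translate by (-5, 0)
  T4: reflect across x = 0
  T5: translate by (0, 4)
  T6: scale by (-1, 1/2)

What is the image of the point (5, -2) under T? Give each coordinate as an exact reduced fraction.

T(p) = (-2, 2)

T1 translate by (-2, 2): (5, -2) → (3, 0)
T2 reflect across y = 0: (3, 0) → (3, 0)
T3 translate by (-5, 0): (3, 0) → (-2, 0)
T4 reflect across x = 0: (-2, 0) → (2, 0)
T5 translate by (0, 4): (2, 0) → (2, 4)
T6 scale by (-1, 1/2): (2, 4) → (-2, 2)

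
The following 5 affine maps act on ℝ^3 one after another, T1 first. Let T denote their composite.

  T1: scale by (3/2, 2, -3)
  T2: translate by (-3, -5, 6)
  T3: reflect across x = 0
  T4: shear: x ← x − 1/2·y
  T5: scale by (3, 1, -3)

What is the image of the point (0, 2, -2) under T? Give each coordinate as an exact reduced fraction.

T1 scale by (3/2, 2, -3): (0, 2, -2) → (0, 4, 6)
T2 translate by (-3, -5, 6): (0, 4, 6) → (-3, -1, 12)
T3 reflect across x = 0: (-3, -1, 12) → (3, -1, 12)
T4 shear: x ← x − 1/2·y: (3, -1, 12) → (7/2, -1, 12)
T5 scale by (3, 1, -3): (7/2, -1, 12) → (21/2, -1, -36)

T(p) = (21/2, -1, -36)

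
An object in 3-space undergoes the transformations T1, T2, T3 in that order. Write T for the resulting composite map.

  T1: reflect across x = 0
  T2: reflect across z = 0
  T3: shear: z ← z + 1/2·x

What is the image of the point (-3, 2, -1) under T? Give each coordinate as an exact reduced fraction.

T(p) = (3, 2, 5/2)

T1 reflect across x = 0: (-3, 2, -1) → (3, 2, -1)
T2 reflect across z = 0: (3, 2, -1) → (3, 2, 1)
T3 shear: z ← z + 1/2·x: (3, 2, 1) → (3, 2, 5/2)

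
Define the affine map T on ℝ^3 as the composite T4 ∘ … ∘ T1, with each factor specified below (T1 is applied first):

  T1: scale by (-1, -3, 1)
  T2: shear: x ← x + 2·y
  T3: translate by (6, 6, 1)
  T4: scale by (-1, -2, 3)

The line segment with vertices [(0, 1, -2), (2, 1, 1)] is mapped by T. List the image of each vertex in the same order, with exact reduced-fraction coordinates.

T1 scale by (-1, -3, 1): (0, 1, -2) → (0, -3, -2); (2, 1, 1) → (-2, -3, 1)
T2 shear: x ← x + 2·y: (0, -3, -2) → (-6, -3, -2); (-2, -3, 1) → (-8, -3, 1)
T3 translate by (6, 6, 1): (-6, -3, -2) → (0, 3, -1); (-8, -3, 1) → (-2, 3, 2)
T4 scale by (-1, -2, 3): (0, 3, -1) → (0, -6, -3); (-2, 3, 2) → (2, -6, 6)

image vertices: (0, -6, -3), (2, -6, 6)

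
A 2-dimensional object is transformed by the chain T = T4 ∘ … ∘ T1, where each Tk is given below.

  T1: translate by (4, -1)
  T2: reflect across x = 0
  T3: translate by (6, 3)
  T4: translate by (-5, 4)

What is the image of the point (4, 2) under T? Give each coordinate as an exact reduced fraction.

T(p) = (-7, 8)

T1 translate by (4, -1): (4, 2) → (8, 1)
T2 reflect across x = 0: (8, 1) → (-8, 1)
T3 translate by (6, 3): (-8, 1) → (-2, 4)
T4 translate by (-5, 4): (-2, 4) → (-7, 8)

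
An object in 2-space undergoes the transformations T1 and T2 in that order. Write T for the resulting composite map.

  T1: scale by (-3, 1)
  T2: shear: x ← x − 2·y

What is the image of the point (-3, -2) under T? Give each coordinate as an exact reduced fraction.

T1 scale by (-3, 1): (-3, -2) → (9, -2)
T2 shear: x ← x − 2·y: (9, -2) → (13, -2)

T(p) = (13, -2)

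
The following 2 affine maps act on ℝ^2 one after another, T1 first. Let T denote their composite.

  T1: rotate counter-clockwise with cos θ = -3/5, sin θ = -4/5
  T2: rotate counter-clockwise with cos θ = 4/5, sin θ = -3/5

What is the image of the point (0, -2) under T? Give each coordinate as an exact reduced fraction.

T(p) = (-14/25, 48/25)

T1 rotate counter-clockwise with cos θ = -3/5, sin θ = -4/5: (0, -2) → (-8/5, 6/5)
T2 rotate counter-clockwise with cos θ = 4/5, sin θ = -3/5: (-8/5, 6/5) → (-14/25, 48/25)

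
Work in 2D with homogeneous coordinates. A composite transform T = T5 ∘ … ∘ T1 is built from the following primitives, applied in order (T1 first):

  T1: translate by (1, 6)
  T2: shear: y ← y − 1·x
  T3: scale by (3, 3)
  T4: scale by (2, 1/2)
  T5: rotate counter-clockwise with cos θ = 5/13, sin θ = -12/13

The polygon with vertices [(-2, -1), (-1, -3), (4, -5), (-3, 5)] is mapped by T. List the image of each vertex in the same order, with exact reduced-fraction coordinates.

T1 translate by (1, 6): (-2, -1) → (-1, 5); (-1, -3) → (0, 3); (4, -5) → (5, 1); (-3, 5) → (-2, 11)
T2 shear: y ← y − 1·x: (-1, 5) → (-1, 6); (0, 3) → (0, 3); (5, 1) → (5, -4); (-2, 11) → (-2, 13)
T3 scale by (3, 3): (-1, 6) → (-3, 18); (0, 3) → (0, 9); (5, -4) → (15, -12); (-2, 13) → (-6, 39)
T4 scale by (2, 1/2): (-3, 18) → (-6, 9); (0, 9) → (0, 9/2); (15, -12) → (30, -6); (-6, 39) → (-12, 39/2)
T5 rotate counter-clockwise with cos θ = 5/13, sin θ = -12/13: (-6, 9) → (6, 9); (0, 9/2) → (54/13, 45/26); (30, -6) → (6, -30); (-12, 39/2) → (174/13, 483/26)

image vertices: (6, 9), (54/13, 45/26), (6, -30), (174/13, 483/26)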